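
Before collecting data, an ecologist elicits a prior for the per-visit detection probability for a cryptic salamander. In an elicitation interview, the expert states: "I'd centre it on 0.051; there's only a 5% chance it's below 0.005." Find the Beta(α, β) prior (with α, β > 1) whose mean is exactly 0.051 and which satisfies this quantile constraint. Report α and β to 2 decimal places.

With mean 0.051 fixed, write α = 0.051s, β = 0.949s where s = α+β.
Need P(θ < 0.005) = 0.05 under Beta(0.051s, 0.949s). Normal approximation: (q−m)/√(m(1−m)/s) ≈ z_{0.05} = -1.64, so s ≈ 0.051·0.949·(-1.64)²/(0.005−0.051)² = 61.9.
At s = 61.9: P(θ<0.005) ≈ 0.002. Adjusting to match 0.05 gives s ≈ 25.92.
So α = 0.051·25.92 ≈ 1.32, β = 0.949·25.92 ≈ 24.60.

α ≈ 1.32, β ≈ 24.60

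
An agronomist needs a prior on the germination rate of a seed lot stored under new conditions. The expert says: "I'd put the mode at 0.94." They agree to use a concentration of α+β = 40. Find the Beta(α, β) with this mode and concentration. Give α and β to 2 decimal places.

For α,β > 1 the Beta mode is (α−1)/(α+β−2). With α+β = 40, the mode is (α−1)/38.
Set (α−1)/38 = 0.94 → α = 1 + 0.94·38 = 36.72.
β = 40 − α = 3.28.

α = 36.72, β = 3.28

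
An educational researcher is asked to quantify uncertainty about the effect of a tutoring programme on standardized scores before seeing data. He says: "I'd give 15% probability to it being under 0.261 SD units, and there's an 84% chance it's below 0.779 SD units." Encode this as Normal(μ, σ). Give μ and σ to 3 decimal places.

For Normal(μ,σ), the p-quantile is μ + z_p·σ. Here z_{0.15} = -1.036, z_{0.84} = 0.9945.
So 0.261 = μ − 1.036σ and 0.779 = μ + 0.9945σ.
Subtracting: σ = (0.779 − 0.261)/(0.9945 − (-1.036)) = 0.255.
Then μ = 0.261 − (-1.036)·0.255 = 0.525.

μ = 0.525, σ = 0.255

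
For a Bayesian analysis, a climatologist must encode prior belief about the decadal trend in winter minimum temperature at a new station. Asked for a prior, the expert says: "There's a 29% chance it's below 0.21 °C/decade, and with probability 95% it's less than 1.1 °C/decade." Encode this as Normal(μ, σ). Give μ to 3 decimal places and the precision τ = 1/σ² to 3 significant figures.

For Normal(μ,σ), the p-quantile is μ + z_p·σ. Here z_{0.29} = -0.5534, z_{0.95} = 1.645.
So 0.21 = μ − 0.5534σ and 1.1 = μ + 1.645σ.
Subtracting: σ = (1.1 − 0.21)/(1.645 − (-0.5534)) = 0.405.
Then μ = 0.21 − (-0.5534)·0.405 = 0.434.
Precision τ = 1/σ² = 1/0.4049² = 6.1.

μ = 0.434, τ = 6.1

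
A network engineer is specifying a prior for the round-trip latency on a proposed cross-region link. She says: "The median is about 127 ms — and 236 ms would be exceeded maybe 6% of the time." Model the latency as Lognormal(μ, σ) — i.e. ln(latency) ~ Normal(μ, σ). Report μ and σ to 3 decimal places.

μ ≈ 4.844, σ ≈ 0.399

If T ~ Lognormal(μ,σ) then ln T ~ Normal(μ,σ), so the p-quantile of ln T is μ + z_p·σ.
ln(127) = 4.844 and ln(236) = 5.464; z_{0.5} = 0, z_{0.94} = 1.555.
σ = (5.464 − 4.844)/(1.555 − (0)) = 0.399.
μ = 4.844 − (0)·0.399 = 4.844.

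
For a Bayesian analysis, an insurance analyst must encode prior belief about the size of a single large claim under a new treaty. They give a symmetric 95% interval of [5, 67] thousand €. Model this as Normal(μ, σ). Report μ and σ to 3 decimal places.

μ = 36.000, σ = 15.817

A symmetric 95% interval runs μ ± z·σ with z = 1.96.
Half-width = 31, so σ = 31/1.96 = 15.817.
μ is the interval midpoint, 36.000.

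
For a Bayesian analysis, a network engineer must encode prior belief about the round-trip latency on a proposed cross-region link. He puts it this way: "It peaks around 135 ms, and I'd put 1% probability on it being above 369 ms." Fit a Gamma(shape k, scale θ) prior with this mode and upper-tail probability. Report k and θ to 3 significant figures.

k ≈ 5.55, θ ≈ 29.7

Gamma(k,θ) with k>1 has mode (k−1)θ, so θ = 135/(k−1).
Need P(X < 369) = 0.99 with θ tied to k this way. Start at k = 2, θ = 135: P(X<369) ≈ 0.757.
Too low — raise k to concentrate. Iterating converges to k ≈ 5.55.
Then θ = 135/(5.55−1) ≈ 29.7.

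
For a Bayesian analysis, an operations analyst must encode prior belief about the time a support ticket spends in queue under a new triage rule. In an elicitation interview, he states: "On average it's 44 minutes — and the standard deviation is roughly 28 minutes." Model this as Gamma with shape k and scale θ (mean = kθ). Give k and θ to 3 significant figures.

k ≈ 2.47, θ ≈ 17.8

For Gamma(k, scale θ): mean = kθ, variance = kθ², so CV = 1/√k.
CV = SD/mean = 28/44 = 0.6364, hence k = 1/CV² = 2.47.
Then θ = mean/k = 44/2.47 = 17.8.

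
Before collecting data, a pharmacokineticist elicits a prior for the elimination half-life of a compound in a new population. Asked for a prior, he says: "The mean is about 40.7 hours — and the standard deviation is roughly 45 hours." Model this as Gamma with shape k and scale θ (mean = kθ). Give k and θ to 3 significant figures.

k ≈ 0.818, θ ≈ 49.8

For Gamma(k, scale θ): mean = kθ, variance = kθ², so CV = 1/√k.
CV = SD/mean = 45/40.7 = 1.106, hence k = 1/CV² = 0.818.
Then θ = mean/k = 40.7/0.818 = 49.8.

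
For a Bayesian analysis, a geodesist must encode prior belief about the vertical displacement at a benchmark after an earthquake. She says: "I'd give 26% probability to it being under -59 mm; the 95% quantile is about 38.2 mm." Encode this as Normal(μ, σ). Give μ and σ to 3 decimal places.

The p-quantile of Normal(μ,σ) is μ + z_p·σ, with z_{0.26} = -0.6433 and z_{0.95} = 1.645.
Eliminate σ: μ = (z₂·x₁ − z₁·x₂)/(z₂ − z₁) = (1.645·-59 − (-0.6433)·38.2)/2.288 = -31.671.
Then σ = (x₂ − x₁)/(z₂ − z₁) = (38.2 − -59)/2.288 = 42.479.

μ = -31.671, σ = 42.479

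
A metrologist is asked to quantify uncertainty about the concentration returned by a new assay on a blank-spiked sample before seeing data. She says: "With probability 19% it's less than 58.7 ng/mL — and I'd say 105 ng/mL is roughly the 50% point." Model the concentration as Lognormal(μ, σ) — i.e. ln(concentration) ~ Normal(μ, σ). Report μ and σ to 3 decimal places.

If T ~ Lognormal(μ,σ) then ln T ~ Normal(μ,σ), so the p-quantile of ln T is μ + z_p·σ.
ln(58.7) = 4.072 and ln(105) = 4.654; z_{0.19} = -0.8779, z_{0.5} = 0.
σ = (4.654 − 4.072)/(0 − (-0.8779)) = 0.662.
μ = 4.072 − (-0.8779)·0.662 = 4.654.

μ ≈ 4.654, σ ≈ 0.662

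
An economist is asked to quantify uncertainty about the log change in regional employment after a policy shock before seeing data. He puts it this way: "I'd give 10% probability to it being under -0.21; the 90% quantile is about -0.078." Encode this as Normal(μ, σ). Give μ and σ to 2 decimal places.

μ = -0.14, σ = 0.05

For Normal(μ,σ), the p-quantile is μ + z_p·σ. Here z_{0.1} = -1.282, z_{0.9} = 1.282.
So -0.21 = μ − 1.282σ and -0.078 = μ + 1.282σ.
Subtracting: σ = (-0.078 − -0.21)/(1.282 − (-1.282)) = 0.05.
Then μ = -0.21 − (-1.282)·0.05 = -0.14.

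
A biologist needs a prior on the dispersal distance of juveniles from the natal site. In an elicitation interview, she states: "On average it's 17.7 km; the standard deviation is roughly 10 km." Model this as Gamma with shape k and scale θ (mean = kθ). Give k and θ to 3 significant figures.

For Gamma(k, scale θ): mean = kθ, variance = kθ², so CV = 1/√k.
CV = SD/mean = 10/17.7 = 0.565, hence k = 1/CV² = 3.13.
Then θ = mean/k = 17.7/3.13 = 5.65.

k ≈ 3.13, θ ≈ 5.65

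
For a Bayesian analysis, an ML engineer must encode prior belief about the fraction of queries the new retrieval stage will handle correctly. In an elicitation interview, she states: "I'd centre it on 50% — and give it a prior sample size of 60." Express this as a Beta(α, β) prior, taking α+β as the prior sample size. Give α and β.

Under the effective-sample-size interpretation, Beta(α, β) has prior mean α/(α+β) and prior sample size α+β.
So α+β = 60 and α/(α+β) = 0.5, giving α = 0.5·60 = 30 and β = 60 − 30 = 30.

α = 30, β = 30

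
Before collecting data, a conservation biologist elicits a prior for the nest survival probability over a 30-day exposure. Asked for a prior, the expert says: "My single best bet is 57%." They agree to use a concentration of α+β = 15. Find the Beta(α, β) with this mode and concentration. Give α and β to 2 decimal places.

For α,β > 1 the Beta mode is (α−1)/(α+β−2). With α+β = 15, the mode is (α−1)/13.
Set (α−1)/13 = 0.57 → α = 1 + 0.57·13 = 8.41.
β = 15 − α = 6.59.

α = 8.41, β = 6.59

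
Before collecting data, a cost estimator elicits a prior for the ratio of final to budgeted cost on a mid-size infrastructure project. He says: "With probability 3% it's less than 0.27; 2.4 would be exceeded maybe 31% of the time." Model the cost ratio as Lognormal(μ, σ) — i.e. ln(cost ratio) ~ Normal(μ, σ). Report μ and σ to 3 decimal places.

If T ~ Lognormal(μ,σ) then ln T ~ Normal(μ,σ), so the p-quantile of ln T is μ + z_p·σ.
ln(0.27) = -1.309 and ln(2.4) = 0.8755; z_{0.03} = -1.881, z_{0.69} = 0.4959.
σ = (0.8755 − -1.309)/(0.4959 − (-1.881)) = 0.919.
μ = -1.309 − (-1.881)·0.919 = 0.420.

μ ≈ 0.420, σ ≈ 0.919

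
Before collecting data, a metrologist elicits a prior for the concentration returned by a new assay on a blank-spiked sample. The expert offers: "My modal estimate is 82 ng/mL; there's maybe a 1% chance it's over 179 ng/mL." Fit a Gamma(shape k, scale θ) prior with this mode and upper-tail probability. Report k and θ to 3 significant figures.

Gamma(k,θ) with k>1 has mode (k−1)θ, so θ = 82/(k−1).
Need P(X < 179) = 0.99 with θ tied to k this way. Start at k = 2, θ = 82: P(X<179) ≈ 0.641.
Too low — raise k to concentrate. Iterating converges to k ≈ 8.92.
Then θ = 82/(8.92−1) ≈ 10.3.

k ≈ 8.92, θ ≈ 10.3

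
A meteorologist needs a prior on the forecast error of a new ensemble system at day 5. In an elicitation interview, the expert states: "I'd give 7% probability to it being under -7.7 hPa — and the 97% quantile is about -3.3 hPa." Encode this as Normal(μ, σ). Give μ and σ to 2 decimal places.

For Normal(μ,σ), the p-quantile is μ + z_p·σ. Here z_{0.07} = -1.476, z_{0.97} = 1.881.
So -7.7 = μ − 1.476σ and -3.3 = μ + 1.881σ.
Subtracting: σ = (-3.3 − -7.7)/(1.881 − (-1.476)) = 1.31.
Then μ = -7.7 − (-1.476)·1.31 = -5.77.

μ = -5.77, σ = 1.31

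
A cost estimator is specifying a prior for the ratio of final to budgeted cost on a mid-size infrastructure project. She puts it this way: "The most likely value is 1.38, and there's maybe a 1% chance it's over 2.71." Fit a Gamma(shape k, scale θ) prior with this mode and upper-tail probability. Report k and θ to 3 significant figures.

k ≈ 11.8, θ ≈ 0.128

Gamma(k,θ) with k>1 has mode (k−1)θ, so θ = 1.38/(k−1).
Need P(X < 2.71) = 0.99 with θ tied to k this way. Start at k = 2, θ = 1.38: P(X<2.71) ≈ 0.584.
Too low — raise k to concentrate. Iterating converges to k ≈ 11.8.
Then θ = 1.38/(11.8−1) ≈ 0.128.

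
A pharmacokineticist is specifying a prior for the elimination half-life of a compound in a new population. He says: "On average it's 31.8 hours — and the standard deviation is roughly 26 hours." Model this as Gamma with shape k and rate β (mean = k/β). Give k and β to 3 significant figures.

For Gamma(k, rate β): mean = k/β, variance = k/β², so CV = 1/√k.
CV = SD/mean = 26/31.8 = 0.8176, hence k = 1/CV² = 1.5.
Then β = k/mean = 1.5/31.8 = 0.047.

k ≈ 1.5, β ≈ 0.047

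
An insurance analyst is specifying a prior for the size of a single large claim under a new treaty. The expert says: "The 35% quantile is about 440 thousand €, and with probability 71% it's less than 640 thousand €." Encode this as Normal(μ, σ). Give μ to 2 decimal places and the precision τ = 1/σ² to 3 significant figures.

μ = 522.10, τ = 2.2e-05

For Normal(μ,σ), the p-quantile is μ + z_p·σ. Here z_{0.35} = -0.3853, z_{0.71} = 0.5534.
So 440 = μ − 0.3853σ and 640 = μ + 0.5534σ.
Subtracting: σ = (640 − 440)/(0.5534 − (-0.3853)) = 213.06.
Then μ = 440 − (-0.3853)·213.06 = 522.10.
Precision τ = 1/σ² = 1/213.1² = 2.2e-05.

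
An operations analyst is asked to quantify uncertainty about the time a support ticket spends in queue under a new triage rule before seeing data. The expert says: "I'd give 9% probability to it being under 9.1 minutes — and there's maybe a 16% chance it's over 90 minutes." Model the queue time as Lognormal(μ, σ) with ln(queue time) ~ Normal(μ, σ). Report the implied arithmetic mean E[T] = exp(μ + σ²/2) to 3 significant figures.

If T ~ Lognormal(μ,σ) then ln T ~ Normal(μ,σ), so the p-quantile of ln T is μ + z_p·σ.
ln(9.1) = 2.208 and ln(90) = 4.5; z_{0.09} = -1.341, z_{0.84} = 0.9945.
σ = (4.5 − 2.208)/(0.9945 − (-1.341)) = 0.981.
μ = 2.208 − (-1.341)·0.981 = 3.524.
E[T] = exp(μ + σ²/2) = exp(3.524 + 0.4815) = 54.9 minutes.

E[T] ≈ 54.9 minutes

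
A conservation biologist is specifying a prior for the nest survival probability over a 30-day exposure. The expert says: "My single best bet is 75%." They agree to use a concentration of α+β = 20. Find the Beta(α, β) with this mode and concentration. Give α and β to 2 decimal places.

For α,β > 1 the Beta mode is (α−1)/(α+β−2). With α+β = 20, the mode is (α−1)/18.
Set (α−1)/18 = 0.75 → α = 1 + 0.75·18 = 14.50.
β = 20 − α = 5.50.

α = 14.50, β = 5.50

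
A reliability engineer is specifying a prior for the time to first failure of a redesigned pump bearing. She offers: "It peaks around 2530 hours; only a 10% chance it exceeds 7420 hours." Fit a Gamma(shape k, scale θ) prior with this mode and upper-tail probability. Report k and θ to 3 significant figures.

Gamma(k,θ) with k>1 has mode (k−1)θ, so θ = 2530/(k−1).
Need P(X < 7420) = 0.9 with θ tied to k this way. Start at k = 2, θ = 2530: P(X<7420) ≈ 0.791.
Too low — raise k to concentrate. Iterating converges to k ≈ 2.65.
Then θ = 2530/(2.65−1) ≈ 1540.

k ≈ 2.65, θ ≈ 1540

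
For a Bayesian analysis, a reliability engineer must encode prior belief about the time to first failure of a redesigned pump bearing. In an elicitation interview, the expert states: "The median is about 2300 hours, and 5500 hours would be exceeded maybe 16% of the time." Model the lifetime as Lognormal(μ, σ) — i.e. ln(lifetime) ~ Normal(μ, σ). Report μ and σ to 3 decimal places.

μ ≈ 7.741, σ ≈ 0.877

If T ~ Lognormal(μ,σ) then ln T ~ Normal(μ,σ), so the p-quantile of ln T is μ + z_p·σ.
ln(2300) = 7.741 and ln(5500) = 8.613; z_{0.5} = 0, z_{0.84} = 0.9945.
σ = (8.613 − 7.741)/(0.9945 − (0)) = 0.877.
μ = 7.741 − (0)·0.877 = 7.741.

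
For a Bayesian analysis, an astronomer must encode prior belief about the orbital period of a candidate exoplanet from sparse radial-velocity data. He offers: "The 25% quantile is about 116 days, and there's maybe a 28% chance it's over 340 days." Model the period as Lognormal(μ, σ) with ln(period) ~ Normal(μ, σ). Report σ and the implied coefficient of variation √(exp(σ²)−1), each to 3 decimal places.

σ ≈ 0.855, CV ≈ 1.038

If T ~ Lognormal(μ,σ) then ln T ~ Normal(μ,σ), so the p-quantile of ln T is μ + z_p·σ.
ln(116) = 4.754 and ln(340) = 5.829; z_{0.25} = -0.6745, z_{0.72} = 0.5828.
σ = (5.829 − 4.754)/(0.5828 − (-0.6745)) = 0.855.
μ = 4.754 − (-0.6745)·0.855 = 5.330.
CV = √(exp(σ²)−1) = √(exp(0.7315)−1) = 1.038.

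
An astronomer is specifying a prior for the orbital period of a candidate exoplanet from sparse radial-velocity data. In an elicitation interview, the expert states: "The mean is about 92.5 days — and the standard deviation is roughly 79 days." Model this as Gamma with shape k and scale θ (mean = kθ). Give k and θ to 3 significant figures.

k ≈ 1.37, θ ≈ 67.5

For Gamma(k, scale θ): mean = kθ, variance = kθ², so CV = 1/√k.
CV = SD/mean = 79/92.5 = 0.8541, hence k = 1/CV² = 1.37.
Then θ = mean/k = 92.5/1.37 = 67.5.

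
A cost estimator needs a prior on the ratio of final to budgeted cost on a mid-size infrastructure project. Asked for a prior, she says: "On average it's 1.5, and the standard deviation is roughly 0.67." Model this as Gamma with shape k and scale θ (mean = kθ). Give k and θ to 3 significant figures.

k ≈ 5.01, θ ≈ 0.299

For Gamma(k, scale θ): mean = kθ, variance = kθ², so CV = 1/√k.
CV = SD/mean = 0.67/1.5 = 0.4467, hence k = 1/CV² = 5.01.
Then θ = mean/k = 1.5/5.01 = 0.299.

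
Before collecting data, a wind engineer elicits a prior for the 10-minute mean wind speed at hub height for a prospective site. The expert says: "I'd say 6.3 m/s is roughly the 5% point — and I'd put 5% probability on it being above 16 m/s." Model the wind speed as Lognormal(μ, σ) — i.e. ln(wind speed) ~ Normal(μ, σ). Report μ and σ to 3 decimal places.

μ ≈ 2.307, σ ≈ 0.283

If T ~ Lognormal(μ,σ) then ln T ~ Normal(μ,σ), so the p-quantile of ln T is μ + z_p·σ.
ln(6.3) = 1.841 and ln(16) = 2.773; z_{0.05} = -1.645, z_{0.95} = 1.645.
σ = (2.773 − 1.841)/(1.645 − (-1.645)) = 0.283.
μ = 1.841 − (-1.645)·0.283 = 2.307.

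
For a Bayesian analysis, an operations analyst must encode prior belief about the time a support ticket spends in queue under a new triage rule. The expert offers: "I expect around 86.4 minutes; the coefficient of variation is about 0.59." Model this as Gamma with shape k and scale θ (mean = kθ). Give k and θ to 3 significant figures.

k ≈ 2.87, θ ≈ 30.1

For Gamma(k, scale θ): mean = kθ, variance = kθ², so CV = 1/√k.
CV = 0.59, hence k = 1/CV² = 2.87.
Then θ = mean/k = 86.4/2.87 = 30.1.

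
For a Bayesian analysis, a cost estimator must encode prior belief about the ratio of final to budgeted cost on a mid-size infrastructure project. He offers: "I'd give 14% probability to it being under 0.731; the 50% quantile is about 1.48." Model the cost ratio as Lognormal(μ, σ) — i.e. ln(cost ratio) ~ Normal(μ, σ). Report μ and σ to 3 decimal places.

μ ≈ 0.392, σ ≈ 0.653

If T ~ Lognormal(μ,σ) then ln T ~ Normal(μ,σ), so the p-quantile of ln T is μ + z_p·σ.
ln(0.731) = -0.3133 and ln(1.48) = 0.392; z_{0.14} = -1.08, z_{0.5} = 0.
σ = (0.392 − -0.3133)/(0 − (-1.08)) = 0.653.
μ = -0.3133 − (-1.08)·0.653 = 0.392.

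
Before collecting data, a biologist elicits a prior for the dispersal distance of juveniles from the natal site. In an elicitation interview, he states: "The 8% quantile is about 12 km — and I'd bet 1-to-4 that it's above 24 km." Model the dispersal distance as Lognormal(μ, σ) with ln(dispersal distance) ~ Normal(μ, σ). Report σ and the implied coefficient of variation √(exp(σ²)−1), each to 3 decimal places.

If T ~ Lognormal(μ,σ) then ln T ~ Normal(μ,σ), so the p-quantile of ln T is μ + z_p·σ.
ln(12) = 2.485 and ln(24) = 3.178; z_{0.08} = -1.405, z_{0.8} = 0.8416.
σ = (3.178 − 2.485)/(0.8416 − (-1.405)) = 0.309.
μ = 2.485 − (-1.405)·0.309 = 2.918.
CV = √(exp(σ²)−1) = √(exp(0.0952)−1) = 0.316.

σ ≈ 0.309, CV ≈ 0.316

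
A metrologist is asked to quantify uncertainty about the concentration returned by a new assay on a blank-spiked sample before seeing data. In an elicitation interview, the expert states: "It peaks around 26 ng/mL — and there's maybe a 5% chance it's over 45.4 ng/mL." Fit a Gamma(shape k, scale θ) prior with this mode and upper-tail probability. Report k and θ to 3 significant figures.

Gamma(k,θ) with k>1 has mode (k−1)θ, so θ = 26/(k−1).
Need P(X < 45.4) = 0.95 with θ tied to k this way. Start at k = 2, θ = 26: P(X<45.4) ≈ 0.521.
Too low — raise k to concentrate. Iterating converges to k ≈ 9.98.
Then θ = 26/(9.98−1) ≈ 2.9.

k ≈ 9.98, θ ≈ 2.9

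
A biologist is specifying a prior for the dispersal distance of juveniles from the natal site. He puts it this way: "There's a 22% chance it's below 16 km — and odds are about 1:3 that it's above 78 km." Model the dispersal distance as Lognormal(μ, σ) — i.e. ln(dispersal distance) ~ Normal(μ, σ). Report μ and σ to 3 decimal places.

If T ~ Lognormal(μ,σ) then ln T ~ Normal(μ,σ), so the p-quantile of ln T is μ + z_p·σ.
ln(16) = 2.773 and ln(78) = 4.357; z_{0.22} = -0.7722, z_{0.75} = 0.6745.
σ = (4.357 − 2.773)/(0.6745 − (-0.7722)) = 1.095.
μ = 2.773 − (-0.7722)·1.095 = 3.618.

μ ≈ 3.618, σ ≈ 1.095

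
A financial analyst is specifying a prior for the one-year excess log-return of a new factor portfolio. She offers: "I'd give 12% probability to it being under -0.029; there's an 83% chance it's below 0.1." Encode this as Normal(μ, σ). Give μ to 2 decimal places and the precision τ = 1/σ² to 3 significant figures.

μ = 0.04, τ = 272

The p-quantile of Normal(μ,σ) is μ + z_p·σ, with z_{0.12} = -1.175 and z_{0.83} = 0.9542.
Eliminate σ: μ = (z₂·x₁ − z₁·x₂)/(z₂ − z₁) = (0.9542·-0.029 − (-1.175)·0.1)/2.129 = 0.04.
Then σ = (x₂ − x₁)/(z₂ − z₁) = (0.1 − -0.029)/2.129 = 0.06.
Precision τ = 1/σ² = 1/0.06059² = 272.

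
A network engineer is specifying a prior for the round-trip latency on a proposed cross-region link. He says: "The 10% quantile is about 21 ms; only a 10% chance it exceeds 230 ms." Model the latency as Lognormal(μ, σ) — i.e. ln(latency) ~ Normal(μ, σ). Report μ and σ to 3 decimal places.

μ ≈ 4.241, σ ≈ 0.934

If T ~ Lognormal(μ,σ) then ln T ~ Normal(μ,σ), so the p-quantile of ln T is μ + z_p·σ.
ln(21) = 3.045 and ln(230) = 5.438; z_{0.1} = -1.282, z_{0.9} = 1.282.
σ = (5.438 − 3.045)/(1.282 − (-1.282)) = 0.934.
μ = 3.045 − (-1.282)·0.934 = 4.241.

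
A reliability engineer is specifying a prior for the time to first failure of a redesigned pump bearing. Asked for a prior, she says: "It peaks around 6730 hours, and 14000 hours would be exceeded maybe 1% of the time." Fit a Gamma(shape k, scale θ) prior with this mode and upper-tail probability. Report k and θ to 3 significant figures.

Gamma(k,θ) with k>1 has mode (k−1)θ, so θ = 6730/(k−1).
Need P(X < 14000) = 0.99 with θ tied to k this way. Start at k = 2, θ = 6730: P(X<14000) ≈ 0.615.
Too low — raise k to concentrate. Iterating converges to k ≈ 10.1.
Then θ = 6730/(10.1−1) ≈ 741.

k ≈ 10.1, θ ≈ 741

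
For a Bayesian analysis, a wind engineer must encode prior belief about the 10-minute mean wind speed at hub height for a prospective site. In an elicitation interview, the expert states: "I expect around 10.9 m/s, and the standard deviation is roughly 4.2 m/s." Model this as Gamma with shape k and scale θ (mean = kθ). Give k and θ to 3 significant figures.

k ≈ 6.74, θ ≈ 1.62

For Gamma(k, scale θ): mean = kθ, variance = kθ², so CV = 1/√k.
CV = SD/mean = 4.2/10.9 = 0.3853, hence k = 1/CV² = 6.74.
Then θ = mean/k = 10.9/6.74 = 1.62.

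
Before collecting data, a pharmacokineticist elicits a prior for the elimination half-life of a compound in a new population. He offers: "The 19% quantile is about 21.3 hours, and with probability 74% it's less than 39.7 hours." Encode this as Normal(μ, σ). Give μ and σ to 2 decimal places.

The p-quantile of Normal(μ,σ) is μ + z_p·σ, with z_{0.19} = -0.8779 and z_{0.74} = 0.6433.
Eliminate σ: μ = (z₂·x₁ − z₁·x₂)/(z₂ − z₁) = (0.6433·21.3 − (-0.8779)·39.7)/1.521 = 31.92.
Then σ = (x₂ − x₁)/(z₂ − z₁) = (39.7 − 21.3)/1.521 = 12.10.

μ = 31.92, σ = 12.10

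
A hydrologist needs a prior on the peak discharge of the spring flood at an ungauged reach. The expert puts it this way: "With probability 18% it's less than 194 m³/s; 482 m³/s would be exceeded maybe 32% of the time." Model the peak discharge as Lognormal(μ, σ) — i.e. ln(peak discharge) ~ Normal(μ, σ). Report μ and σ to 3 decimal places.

If T ~ Lognormal(μ,σ) then ln T ~ Normal(μ,σ), so the p-quantile of ln T is μ + z_p·σ.
ln(194) = 5.268 and ln(482) = 6.178; z_{0.18} = -0.9154, z_{0.68} = 0.4677.
σ = (6.178 − 5.268)/(0.4677 − (-0.9154)) = 0.658.
μ = 5.268 − (-0.9154)·0.658 = 5.870.

μ ≈ 5.870, σ ≈ 0.658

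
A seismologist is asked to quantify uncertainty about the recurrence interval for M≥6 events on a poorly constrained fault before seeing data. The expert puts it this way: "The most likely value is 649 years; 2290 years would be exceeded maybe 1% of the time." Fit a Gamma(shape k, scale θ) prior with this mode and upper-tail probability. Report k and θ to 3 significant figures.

Gamma(k,θ) with k>1 has mode (k−1)θ, so θ = 649/(k−1).
Need P(X < 2290) = 0.99 with θ tied to k this way. Start at k = 2, θ = 649: P(X<2290) ≈ 0.867.
Too low — raise k to concentrate. Iterating converges to k ≈ 3.72.
Then θ = 649/(3.72−1) ≈ 239.

k ≈ 3.72, θ ≈ 239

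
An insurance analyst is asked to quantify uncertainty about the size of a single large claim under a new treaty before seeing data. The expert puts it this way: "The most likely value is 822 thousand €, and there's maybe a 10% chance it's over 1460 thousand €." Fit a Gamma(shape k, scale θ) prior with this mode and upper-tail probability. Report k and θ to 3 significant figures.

k ≈ 6.76, θ ≈ 143

Gamma(k,θ) with k>1 has mode (k−1)θ, so θ = 822/(k−1).
Need P(X < 1460) = 0.9 with θ tied to k this way. Start at k = 2, θ = 822: P(X<1460) ≈ 0.530.
Too low — raise k to concentrate. Iterating converges to k ≈ 6.76.
Then θ = 822/(6.76−1) ≈ 143.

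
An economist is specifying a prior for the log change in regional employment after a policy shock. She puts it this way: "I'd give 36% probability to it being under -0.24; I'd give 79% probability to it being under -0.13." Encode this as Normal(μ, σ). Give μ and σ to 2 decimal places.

For Normal(μ,σ), the p-quantile is μ + z_p·σ. Here z_{0.36} = -0.3585, z_{0.79} = 0.8064.
So -0.24 = μ − 0.3585σ and -0.13 = μ + 0.8064σ.
Subtracting: σ = (-0.13 − -0.24)/(0.8064 − (-0.3585)) = 0.09.
Then μ = -0.24 − (-0.3585)·0.09 = -0.21.

μ = -0.21, σ = 0.09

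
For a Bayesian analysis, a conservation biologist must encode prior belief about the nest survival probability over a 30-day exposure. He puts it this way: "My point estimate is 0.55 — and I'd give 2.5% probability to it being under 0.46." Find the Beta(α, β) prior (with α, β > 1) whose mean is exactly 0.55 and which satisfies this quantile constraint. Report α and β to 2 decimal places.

With mean 0.55 fixed, write α = 0.55s, β = 0.45s where s = α+β.
Need P(θ < 0.46) = 0.025 under Beta(0.55s, 0.45s). Normal approximation: (q−m)/√(m(1−m)/s) ≈ z_{0.025} = -1.96, so s ≈ 0.55·0.45·(-1.96)²/(0.46−0.55)² = 117.4.
At s = 117.4: P(θ<0.46) ≈ 0.025. Adjusting to match 0.025 gives s ≈ 118.06.
So α = 0.55·118.06 ≈ 64.93, β = 0.45·118.06 ≈ 53.13.

α ≈ 64.93, β ≈ 53.13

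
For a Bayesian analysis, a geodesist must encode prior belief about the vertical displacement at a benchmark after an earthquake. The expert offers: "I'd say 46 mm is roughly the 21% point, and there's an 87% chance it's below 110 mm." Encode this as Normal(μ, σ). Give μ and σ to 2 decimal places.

μ = 72.70, σ = 33.11

For Normal(μ,σ), the p-quantile is μ + z_p·σ. Here z_{0.21} = -0.8064, z_{0.87} = 1.126.
So 46 = μ − 0.8064σ and 110 = μ + 1.126σ.
Subtracting: σ = (110 − 46)/(1.126 − (-0.8064)) = 33.11.
Then μ = 46 − (-0.8064)·33.11 = 72.70.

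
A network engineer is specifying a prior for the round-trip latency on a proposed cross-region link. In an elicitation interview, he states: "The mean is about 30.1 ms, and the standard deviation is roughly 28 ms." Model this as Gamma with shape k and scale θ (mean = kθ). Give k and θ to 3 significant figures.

k ≈ 1.16, θ ≈ 26

For Gamma(k, scale θ): mean = kθ, variance = kθ², so CV = 1/√k.
CV = SD/mean = 28/30.1 = 0.9302, hence k = 1/CV² = 1.16.
Then θ = mean/k = 30.1/1.16 = 26.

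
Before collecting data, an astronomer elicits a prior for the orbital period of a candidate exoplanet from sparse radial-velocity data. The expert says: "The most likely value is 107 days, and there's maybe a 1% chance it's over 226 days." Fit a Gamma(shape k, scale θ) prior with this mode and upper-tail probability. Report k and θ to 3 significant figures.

Gamma(k,θ) with k>1 has mode (k−1)θ, so θ = 107/(k−1).
Need P(X < 226) = 0.99 with θ tied to k this way. Start at k = 2, θ = 107: P(X<226) ≈ 0.623.
Too low — raise k to concentrate. Iterating converges to k ≈ 9.69.
Then θ = 107/(9.69−1) ≈ 12.3.

k ≈ 9.69, θ ≈ 12.3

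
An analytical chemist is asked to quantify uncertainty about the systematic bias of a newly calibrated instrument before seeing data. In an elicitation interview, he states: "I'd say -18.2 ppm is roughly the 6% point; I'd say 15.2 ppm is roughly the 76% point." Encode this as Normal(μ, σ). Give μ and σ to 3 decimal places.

The p-quantile of Normal(μ,σ) is μ + z_p·σ, with z_{0.06} = -1.555 and z_{0.76} = 0.7063.
Eliminate σ: μ = (z₂·x₁ − z₁·x₂)/(z₂ − z₁) = (0.7063·-18.2 − (-1.555)·15.2)/2.261 = 4.767.
Then σ = (x₂ − x₁)/(z₂ − z₁) = (15.2 − -18.2)/2.261 = 14.772.

μ = 4.767, σ = 14.772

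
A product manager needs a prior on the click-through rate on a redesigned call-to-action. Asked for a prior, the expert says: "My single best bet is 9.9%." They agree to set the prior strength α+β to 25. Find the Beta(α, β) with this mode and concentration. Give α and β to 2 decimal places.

For α,β > 1 the Beta mode is (α−1)/(α+β−2). With α+β = 25, the mode is (α−1)/23.
Set (α−1)/23 = 0.099 → α = 1 + 0.099·23 = 3.28.
β = 25 − α = 21.72.

α = 3.28, β = 21.72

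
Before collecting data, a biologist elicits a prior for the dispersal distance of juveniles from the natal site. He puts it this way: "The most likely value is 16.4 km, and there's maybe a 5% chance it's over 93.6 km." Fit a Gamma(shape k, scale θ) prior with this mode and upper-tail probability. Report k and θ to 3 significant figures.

Gamma(k,θ) with k>1 has mode (k−1)θ, so θ = 16.4/(k−1).
Need P(X < 93.6) = 0.95 with θ tied to k this way. Start at k = 2, θ = 16.4: P(X<93.6) ≈ 0.978.
Too high — lower k to spread out. Iterating converges to k ≈ 1.76.
Then θ = 16.4/(1.76−1) ≈ 21.5.

k ≈ 1.76, θ ≈ 21.5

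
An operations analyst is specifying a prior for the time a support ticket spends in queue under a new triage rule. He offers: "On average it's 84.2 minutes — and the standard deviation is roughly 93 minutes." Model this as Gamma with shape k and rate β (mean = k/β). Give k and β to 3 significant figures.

k ≈ 0.82, β ≈ 0.00974

For Gamma(k, rate β): mean = k/β, variance = k/β², so CV = 1/√k.
CV = SD/mean = 93/84.2 = 1.105, hence k = 1/CV² = 0.82.
Then β = k/mean = 0.82/84.2 = 0.00974.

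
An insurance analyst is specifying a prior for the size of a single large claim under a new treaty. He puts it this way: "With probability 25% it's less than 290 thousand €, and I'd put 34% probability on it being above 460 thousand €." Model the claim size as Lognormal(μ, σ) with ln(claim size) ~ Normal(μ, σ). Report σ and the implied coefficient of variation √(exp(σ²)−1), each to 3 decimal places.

σ ≈ 0.424, CV ≈ 0.444

If T ~ Lognormal(μ,σ) then ln T ~ Normal(μ,σ), so the p-quantile of ln T is μ + z_p·σ.
ln(290) = 5.67 and ln(460) = 6.131; z_{0.25} = -0.6745, z_{0.66} = 0.4125.
σ = (6.131 − 5.67)/(0.4125 − (-0.6745)) = 0.424.
μ = 5.67 − (-0.6745)·0.424 = 5.956.
CV = √(exp(σ²)−1) = √(exp(0.1801)−1) = 0.444.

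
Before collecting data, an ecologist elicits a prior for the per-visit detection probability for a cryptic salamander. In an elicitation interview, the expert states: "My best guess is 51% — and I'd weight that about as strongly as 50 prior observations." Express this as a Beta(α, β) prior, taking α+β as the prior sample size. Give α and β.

Under the effective-sample-size interpretation, Beta(α, β) has prior mean α/(α+β) and prior sample size α+β.
So α+β = 50 and α/(α+β) = 0.51, giving α = 0.51·50 = 25.5 and β = 50 − 25.5 = 24.5.

α = 25.5, β = 24.5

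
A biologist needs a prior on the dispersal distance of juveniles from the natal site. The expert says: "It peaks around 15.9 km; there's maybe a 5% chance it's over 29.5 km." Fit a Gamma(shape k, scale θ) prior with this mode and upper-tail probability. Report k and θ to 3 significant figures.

k ≈ 8.29, θ ≈ 2.18

Gamma(k,θ) with k>1 has mode (k−1)θ, so θ = 15.9/(k−1).
Need P(X < 29.5) = 0.95 with θ tied to k this way. Start at k = 2, θ = 15.9: P(X<29.5) ≈ 0.553.
Too low — raise k to concentrate. Iterating converges to k ≈ 8.29.
Then θ = 15.9/(8.29−1) ≈ 2.18.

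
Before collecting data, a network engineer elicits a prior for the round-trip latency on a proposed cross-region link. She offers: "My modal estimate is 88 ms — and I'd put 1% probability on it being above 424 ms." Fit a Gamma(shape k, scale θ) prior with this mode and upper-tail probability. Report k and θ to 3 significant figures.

Gamma(k,θ) with k>1 has mode (k−1)θ, so θ = 88/(k−1).
Need P(X < 424) = 0.99 with θ tied to k this way. Start at k = 2, θ = 88: P(X<424) ≈ 0.953.
Too low — raise k to concentrate. Iterating converges to k ≈ 2.6.
Then θ = 88/(2.6−1) ≈ 54.9.

k ≈ 2.6, θ ≈ 54.9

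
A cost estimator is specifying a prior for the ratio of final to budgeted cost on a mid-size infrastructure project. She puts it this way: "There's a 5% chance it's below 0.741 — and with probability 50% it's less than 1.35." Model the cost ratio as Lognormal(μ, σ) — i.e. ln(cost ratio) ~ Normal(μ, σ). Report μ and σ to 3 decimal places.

μ ≈ 0.300, σ ≈ 0.365

If T ~ Lognormal(μ,σ) then ln T ~ Normal(μ,σ), so the p-quantile of ln T is μ + z_p·σ.
ln(0.741) = -0.2998 and ln(1.35) = 0.3001; z_{0.05} = -1.645, z_{0.5} = 0.
σ = (0.3001 − -0.2998)/(0 − (-1.645)) = 0.365.
μ = -0.2998 − (-1.645)·0.365 = 0.300.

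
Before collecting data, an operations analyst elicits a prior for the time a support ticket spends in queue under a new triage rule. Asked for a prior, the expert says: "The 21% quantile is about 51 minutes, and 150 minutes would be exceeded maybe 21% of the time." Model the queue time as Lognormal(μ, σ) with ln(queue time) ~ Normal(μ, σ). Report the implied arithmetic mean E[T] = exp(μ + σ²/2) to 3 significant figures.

E[T] ≈ 109 minutes

If T ~ Lognormal(μ,σ) then ln T ~ Normal(μ,σ), so the p-quantile of ln T is μ + z_p·σ.
ln(51) = 3.932 and ln(150) = 5.011; z_{0.21} = -0.8064, z_{0.79} = 0.8064.
σ = (5.011 − 3.932)/(0.8064 − (-0.8064)) = 0.669.
μ = 3.932 − (-0.8064)·0.669 = 4.471.
E[T] = exp(μ + σ²/2) = exp(4.471 + 0.2237) = 109 minutes.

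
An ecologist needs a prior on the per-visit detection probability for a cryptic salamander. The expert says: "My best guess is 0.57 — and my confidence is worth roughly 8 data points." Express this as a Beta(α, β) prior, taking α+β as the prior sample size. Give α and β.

Under the effective-sample-size interpretation, Beta(α, β) has prior mean α/(α+β) and prior sample size α+β.
So α+β = 8 and α/(α+β) = 0.57, giving α = 0.57·8 = 4.56 and β = 8 − 4.56 = 3.44.

α = 4.56, β = 3.44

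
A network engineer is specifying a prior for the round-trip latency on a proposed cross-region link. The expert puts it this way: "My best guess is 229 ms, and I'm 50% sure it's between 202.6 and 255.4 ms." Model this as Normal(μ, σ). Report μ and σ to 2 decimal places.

μ = 229.00, σ = 39.14

A symmetric 50% interval runs μ ± z·σ with z = 0.6745.
Half-width = 26.4, so σ = 26.4/0.6745 = 39.14.
μ is the stated best guess, 229.00.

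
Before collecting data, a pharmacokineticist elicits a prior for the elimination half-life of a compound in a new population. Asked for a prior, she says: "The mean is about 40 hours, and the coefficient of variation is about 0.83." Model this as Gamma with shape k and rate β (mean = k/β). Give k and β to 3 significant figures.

For Gamma(k, rate β): mean = k/β, variance = k/β², so CV = 1/√k.
CV = 0.83, hence k = 1/CV² = 1.45.
Then β = k/mean = 1.45/40 = 0.0363.

k ≈ 1.45, β ≈ 0.0363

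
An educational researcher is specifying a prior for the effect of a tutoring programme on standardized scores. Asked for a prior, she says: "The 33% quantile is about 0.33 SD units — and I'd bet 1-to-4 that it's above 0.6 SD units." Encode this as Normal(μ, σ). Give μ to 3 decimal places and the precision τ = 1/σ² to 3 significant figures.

μ = 0.423, τ = 22.5

The p-quantile of Normal(μ,σ) is μ + z_p·σ, with z_{0.33} = -0.4399 and z_{0.8} = 0.8416.
Eliminate σ: μ = (z₂·x₁ − z₁·x₂)/(z₂ − z₁) = (0.8416·0.33 − (-0.4399)·0.6)/1.282 = 0.423.
Then σ = (x₂ − x₁)/(z₂ − z₁) = (0.6 − 0.33)/1.282 = 0.211.
Precision τ = 1/σ² = 1/0.2107² = 22.5.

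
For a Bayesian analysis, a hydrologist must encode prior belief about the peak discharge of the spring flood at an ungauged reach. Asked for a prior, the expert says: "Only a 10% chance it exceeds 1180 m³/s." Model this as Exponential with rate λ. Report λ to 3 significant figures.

λ ≈ 0.00195

P(T > 1180.0) = e^(−λ·1180.0) = 0.1, so λ = −ln(0.1)/1180.0 = 0.00195.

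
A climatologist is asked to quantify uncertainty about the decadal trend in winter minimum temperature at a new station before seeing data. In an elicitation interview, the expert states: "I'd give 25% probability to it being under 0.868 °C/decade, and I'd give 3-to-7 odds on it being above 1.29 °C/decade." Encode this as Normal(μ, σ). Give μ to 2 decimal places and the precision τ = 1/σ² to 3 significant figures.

The p-quantile of Normal(μ,σ) is μ + z_p·σ, with z_{0.25} = -0.6745 and z_{0.7} = 0.5244.
Eliminate σ: μ = (z₂·x₁ − z₁·x₂)/(z₂ − z₁) = (0.5244·0.868 − (-0.6745)·1.29)/1.199 = 1.11.
Then σ = (x₂ − x₁)/(z₂ − z₁) = (1.29 − 0.868)/1.199 = 0.35.
Precision τ = 1/σ² = 1/0.352² = 8.07.

μ = 1.11, τ = 8.07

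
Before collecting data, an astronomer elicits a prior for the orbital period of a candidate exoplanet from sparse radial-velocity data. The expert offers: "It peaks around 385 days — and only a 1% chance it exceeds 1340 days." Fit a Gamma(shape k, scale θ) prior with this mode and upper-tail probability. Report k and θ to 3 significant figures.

Gamma(k,θ) with k>1 has mode (k−1)θ, so θ = 385/(k−1).
Need P(X < 1340) = 0.99 with θ tied to k this way. Start at k = 2, θ = 385: P(X<1340) ≈ 0.862.
Too low — raise k to concentrate. Iterating converges to k ≈ 3.79.
Then θ = 385/(3.79−1) ≈ 138.

k ≈ 3.79, θ ≈ 138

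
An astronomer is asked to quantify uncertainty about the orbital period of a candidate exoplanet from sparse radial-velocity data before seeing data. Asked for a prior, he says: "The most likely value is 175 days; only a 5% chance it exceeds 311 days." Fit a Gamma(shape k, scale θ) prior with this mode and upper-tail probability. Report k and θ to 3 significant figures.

k ≈ 9.43, θ ≈ 20.8

Gamma(k,θ) with k>1 has mode (k−1)θ, so θ = 175/(k−1).
Need P(X < 311) = 0.95 with θ tied to k this way. Start at k = 2, θ = 175: P(X<311) ≈ 0.530.
Too low — raise k to concentrate. Iterating converges to k ≈ 9.43.
Then θ = 175/(9.43−1) ≈ 20.8.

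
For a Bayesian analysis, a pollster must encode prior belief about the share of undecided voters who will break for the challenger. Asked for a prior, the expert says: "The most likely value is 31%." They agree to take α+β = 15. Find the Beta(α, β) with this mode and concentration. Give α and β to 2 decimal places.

For α,β > 1 the Beta mode is (α−1)/(α+β−2). With α+β = 15, the mode is (α−1)/13.
Set (α−1)/13 = 0.31 → α = 1 + 0.31·13 = 5.03.
β = 15 − α = 9.97.

α = 5.03, β = 9.97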